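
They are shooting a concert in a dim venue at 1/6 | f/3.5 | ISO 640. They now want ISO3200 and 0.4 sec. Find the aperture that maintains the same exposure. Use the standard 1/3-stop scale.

ISO: 640 → 800 → 1000 → 1250 → 1600 → 2000 → 2500 → 3200 — 2 1/3 stops higher (brighter).
Shutter speed: 1/6 → 1/5 → 1/4 → 0.3 → 0.4 — 1 1/3 stops slower (brighter).
Net change so far: 3 2/3 stops brighter. Offset with the aperture: f/3.5 → f/4 → f/4.5 → f/5 → f/5.6 → f/6.3 → f/7.1 → f/8 → f/9 → f/10 → f/11 → f/13.

f/13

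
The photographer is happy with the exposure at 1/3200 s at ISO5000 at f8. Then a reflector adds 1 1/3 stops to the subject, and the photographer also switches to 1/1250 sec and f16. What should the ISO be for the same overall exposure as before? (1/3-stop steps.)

ISO 3200

Scene light: 1 1/3 stops brighter.
Shutter speed: 1/3200 → 1/2500 → 1/2000 → 1/1600 → 1/1250 — 1 1/3 stops slower (brighter).
Aperture: f/8 → f/9 → f/10 → f/11 → f/13 → f/14 → f/16 — 2 stops narrower (darker).
Net so far: 2/3 stop brighter. ISO: 5000 → 4000 → 3200.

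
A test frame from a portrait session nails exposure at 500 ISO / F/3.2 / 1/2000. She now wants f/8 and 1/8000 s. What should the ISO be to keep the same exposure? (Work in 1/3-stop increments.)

ISO 12800

Aperture: f/3.2 → f/3.5 → f/4 → f/4.5 → f/5 → f/5.6 → f/6.3 → f/7.1 → f/8 — 2 2/3 stops stopped down (darker).
Shutter speed: 1/2000 → 1/2500 → 1/3200 → 1/4000 → 1/5000 → 1/6400 → 1/8000 — 2 stops shorter (darker).
Net change so far: 4 2/3 stops darker. Offset with the ISO: 500 → 640 → 800 → 1000 → 1250 → 1600 → 2000 → 2500 → 3200 → 4000 → 5000 → 6400 → 8000 → 10000 → 12800.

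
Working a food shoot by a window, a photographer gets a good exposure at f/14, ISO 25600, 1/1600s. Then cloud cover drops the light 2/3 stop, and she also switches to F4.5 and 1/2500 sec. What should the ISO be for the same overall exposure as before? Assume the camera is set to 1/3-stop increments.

ISO 6400

Scene light: 2/3 stop darker.
Aperture: f/14 → f/13 → f/11 → f/10 → f/9 → f/8 → f/7.1 → f/6.3 → f/5.6 → f/5 → f/4.5 — 3 1/3 stops larger aperture (brighter).
Shutter speed: 1/1600 → 1/2000 → 1/2500 — 2/3 stop faster (darker).
Net so far: 2 stops brighter. ISO: 25600 → 20000 → 16000 → 12800 → 10000 → 8000 → 6400.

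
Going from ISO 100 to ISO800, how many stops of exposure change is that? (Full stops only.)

100 → 200 → 400 → 800 — count the steps: 3 stops.

3 stops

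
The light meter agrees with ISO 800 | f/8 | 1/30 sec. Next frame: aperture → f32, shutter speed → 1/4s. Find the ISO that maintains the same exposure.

Aperture: f/8 → f/11 → f/16 → f/22 → f/32 — 4 stops smaller aperture (darker).
Shutter speed: 1/30 → 1/15 → 1/8 → 1/4 — 3 stops longer (brighter).
Net change so far: 1 stop darker. Offset with the ISO: 800 → 1600.

ISO 1600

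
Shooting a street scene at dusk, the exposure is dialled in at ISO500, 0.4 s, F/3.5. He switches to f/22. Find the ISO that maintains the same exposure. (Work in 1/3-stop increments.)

ISO 20000

Aperture: f/3.5 → f/4 → f/4.5 → f/5 → f/5.6 → f/6.3 → f/7.1 → f/8 → f/9 → f/10 → f/11 → f/13 → f/14 → f/16 → f/18 → f/20 → f/22 — 5 1/3 stops smaller aperture (darker).
Need 5 1/3 stops brighter from the ISO: 500 → 640 → 800 → 1000 → 1250 → 1600 → 2000 → 2500 → 3200 → 4000 → 5000 → 6400 → 8000 → 10000 → 12800 → 16000 → 20000.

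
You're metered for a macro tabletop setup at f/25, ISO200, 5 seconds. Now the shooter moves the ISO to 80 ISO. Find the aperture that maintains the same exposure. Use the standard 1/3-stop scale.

f/16

ISO: 200 → 160 → 125 → 100 → 80 — 1 1/3 stops dropped (darker).
Need 1 1/3 stops brighter from the aperture: f/25 → f/22 → f/20 → f/18 → f/16.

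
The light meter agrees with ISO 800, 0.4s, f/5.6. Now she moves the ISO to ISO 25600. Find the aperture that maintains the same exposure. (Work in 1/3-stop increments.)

f/32

ISO: 800 → 1000 → 1250 → 1600 → 2000 → 2500 → 3200 → 4000 → 5000 → 6400 → 8000 → 10000 → 12800 → 16000 → 20000 → 25600 — 5 stops raised (brighter).
Need 5 stops darker from the aperture: f/5.6 → f/6.3 → f/7.1 → f/8 → f/9 → f/10 → f/11 → f/13 → f/14 → f/16 → f/18 → f/20 → f/22 → f/25 → f/29 → f/32.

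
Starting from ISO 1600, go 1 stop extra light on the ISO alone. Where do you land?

ISO: 1600 → 3200 — 1 stop raised (brighter).

ISO 3200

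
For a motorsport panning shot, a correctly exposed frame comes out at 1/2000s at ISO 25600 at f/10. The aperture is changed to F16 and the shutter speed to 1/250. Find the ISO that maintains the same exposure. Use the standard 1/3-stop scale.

ISO 8000

Aperture: f/10 → f/11 → f/13 → f/14 → f/16 — 1 1/3 stops smaller aperture (darker).
Shutter speed: 1/2000 → 1/1600 → 1/1250 → 1/1000 → 1/800 → 1/640 → 1/500 → 1/400 → 1/320 → 1/250 — 3 stops longer (brighter).
Net change so far: 1 2/3 stops brighter. Offset with the ISO: 25600 → 20000 → 16000 → 12800 → 10000 → 8000.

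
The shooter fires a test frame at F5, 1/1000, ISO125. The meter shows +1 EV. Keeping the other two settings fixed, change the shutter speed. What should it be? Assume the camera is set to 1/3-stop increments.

Overexposed by 1 stop → need 1 stop darker.
Shutter speed: 1/1000 → 1/1250 → 1/1600 → 1/2000.

1/2000s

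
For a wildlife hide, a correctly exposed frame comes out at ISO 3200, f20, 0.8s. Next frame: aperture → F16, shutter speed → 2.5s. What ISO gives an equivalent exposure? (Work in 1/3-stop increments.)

Aperture: f/20 → f/18 → f/16 — 2/3 stop wider (brighter).
Shutter speed: 0.8 → 1 → 1.3 → 1.6 → 2 → 2.5 — 1 2/3 stops longer (brighter).
Net change so far: 2 1/3 stops brighter. Offset with the ISO: 3200 → 2500 → 2000 → 1600 → 1250 → 1000 → 800 → 640.

ISO 640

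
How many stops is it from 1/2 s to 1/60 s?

1/2 → 1/4 → 1/8 → 1/15 → 1/30 → 1/60 — count the steps: 5 stops.

5 stops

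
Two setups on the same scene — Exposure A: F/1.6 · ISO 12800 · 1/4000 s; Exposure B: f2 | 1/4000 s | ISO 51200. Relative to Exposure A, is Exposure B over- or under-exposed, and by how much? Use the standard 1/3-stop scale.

Aperture: f/1.6 → f/1.8 → f/2 — 2/3 stop narrower (darker).
Shutter speed: unchanged.
ISO: 12800 → 16000 → 20000 → 25600 → 32000 → 40000 → 51200 — 2 stops raised (brighter).
Net: −2/3 +2 = +1 1/3 stops.

1 1/3 stops brighter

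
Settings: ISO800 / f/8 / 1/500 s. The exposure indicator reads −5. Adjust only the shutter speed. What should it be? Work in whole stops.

Underexposed by 5 stops → need 5 stops brighter.
Shutter speed: 1/500 → 1/250 → 1/125 → 1/60 → 1/30 → 1/15.

1/15s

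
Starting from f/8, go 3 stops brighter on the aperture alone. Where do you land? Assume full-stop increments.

Aperture: f/8 → f/5.6 → f/4 → f/2.8 — 3 stops opened up (brighter).

f/2.8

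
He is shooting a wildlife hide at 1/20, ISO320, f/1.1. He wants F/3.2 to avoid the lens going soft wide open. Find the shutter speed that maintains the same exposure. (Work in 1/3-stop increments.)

Aperture: f/1.1 → f/1.2 → f/1.4 → f/1.6 → f/1.8 → f/2 → f/2.2 → f/2.5 → f/2.8 → f/3.2 — 3 stops smaller aperture (darker).
Need 3 stops brighter from the shutter speed: 1/20 → 1/15 → 1/13 → 1/10 → 1/8 → 1/6 → 1/5 → 1/4 → 0.3 → 0.4.

0.4 s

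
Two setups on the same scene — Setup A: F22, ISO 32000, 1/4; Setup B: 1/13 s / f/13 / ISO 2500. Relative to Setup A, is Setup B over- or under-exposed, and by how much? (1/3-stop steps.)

3 2/3 stops darker

Aperture: f/22 → f/20 → f/18 → f/16 → f/14 → f/13 — 1 2/3 stops larger aperture (brighter).
Shutter speed: 1/4 → 1/5 → 1/6 → 1/8 → 1/10 → 1/13 — 1 2/3 stops shorter (darker).
ISO: 32000 → 25600 → 20000 → 16000 → 12800 → 10000 → 8000 → 6400 → 5000 → 4000 → 3200 → 2500 — 3 2/3 stops lower (darker).
Net: +1 2/3 −1 2/3 −3 2/3 = −3 2/3 stops.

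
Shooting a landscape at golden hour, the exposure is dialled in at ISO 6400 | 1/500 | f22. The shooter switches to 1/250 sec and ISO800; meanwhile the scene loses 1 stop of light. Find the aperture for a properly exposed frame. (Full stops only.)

f/8

Scene light: 1 stop darker.
Shutter speed: 1/500 → 1/250 — 1 stop longer (brighter).
ISO: 6400 → 3200 → 1600 → 800 — 3 stops lower (darker).
Net so far: 3 stops darker. Aperture: f/22 → f/16 → f/11 → f/8.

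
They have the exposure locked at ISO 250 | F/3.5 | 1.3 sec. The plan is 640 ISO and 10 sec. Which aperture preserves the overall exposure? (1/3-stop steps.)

ISO: 250 → 320 → 400 → 500 → 640 — 1 1/3 stops higher (brighter).
Shutter speed: 1.3 → 1.6 → 2 → 2.5 → 3.2 → 4 → 5 → 6 → 8 → 10 — 3 stops longer (brighter).
Net change so far: 4 1/3 stops brighter. Offset with the aperture: f/3.5 → f/4 → f/4.5 → f/5 → f/5.6 → f/6.3 → f/7.1 → f/8 → f/9 → f/10 → f/11 → f/13 → f/14 → f/16.

f/16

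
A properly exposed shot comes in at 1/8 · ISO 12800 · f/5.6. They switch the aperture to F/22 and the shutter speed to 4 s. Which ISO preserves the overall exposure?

ISO 6400

Aperture: f/5.6 → f/8 → f/11 → f/16 → f/22 — 4 stops narrower (darker).
Shutter speed: 1/8 → 1/4 → 1/2 → 1 → 2 → 4 — 5 stops slower (brighter).
Net change so far: 1 stop brighter. Offset with the ISO: 12800 → 6400.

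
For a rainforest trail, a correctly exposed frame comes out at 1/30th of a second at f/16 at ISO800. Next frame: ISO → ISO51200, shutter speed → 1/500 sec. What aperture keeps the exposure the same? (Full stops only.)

ISO: 800 → 1600 → 3200 → 6400 → 12800 → 25600 → 51200 — 6 stops raised (brighter).
Shutter speed: 1/30 → 1/60 → 1/125 → 1/250 → 1/500 — 4 stops faster (darker).
Net change so far: 2 stops brighter. Offset with the aperture: f/16 → f/22 → f/32.

f/32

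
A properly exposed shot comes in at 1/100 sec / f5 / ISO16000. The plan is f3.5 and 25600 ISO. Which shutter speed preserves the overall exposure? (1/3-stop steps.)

Aperture: f/5 → f/4.5 → f/4 → f/3.5 — 1 stop wider (brighter).
ISO: 16000 → 20000 → 25600 — 2/3 stop higher (brighter).
Net change so far: 1 2/3 stops brighter. Offset with the shutter speed: 1/100 → 1/125 → 1/160 → 1/200 → 1/250 → 1/320.

1/320s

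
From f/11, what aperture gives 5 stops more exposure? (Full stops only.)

Aperture: f/11 → f/8 → f/5.6 → f/4 → f/2.8 → f/2 — 5 stops opened up (brighter).

f/2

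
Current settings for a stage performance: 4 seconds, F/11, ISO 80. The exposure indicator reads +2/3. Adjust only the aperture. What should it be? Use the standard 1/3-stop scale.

f/14

Overexposed by 2/3 stop → need 2/3 stop darker.
Aperture: f/11 → f/13 → f/14.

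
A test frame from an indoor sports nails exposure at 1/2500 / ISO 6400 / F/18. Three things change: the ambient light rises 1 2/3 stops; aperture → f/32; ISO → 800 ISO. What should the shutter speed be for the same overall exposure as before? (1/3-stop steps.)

Scene light: 1 2/3 stops brighter.
Aperture: f/18 → f/20 → f/22 → f/25 → f/29 → f/32 — 1 2/3 stops stopped down (darker).
ISO: 6400 → 5000 → 4000 → 3200 → 2500 → 2000 → 1600 → 1250 → 1000 → 800 — 3 stops lower (darker).
Net so far: 3 stops darker. Shutter speed: 1/2500 → 1/2000 → 1/1600 → 1/1250 → 1/1000 → 1/800 → 1/640 → 1/500 → 1/400 → 1/320.

1/320s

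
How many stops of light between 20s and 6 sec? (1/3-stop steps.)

20 → 15 → 13 → 10 → 8 → 6 — count the steps: 5 third-stops = 1 2/3 stops.

1 2/3 stops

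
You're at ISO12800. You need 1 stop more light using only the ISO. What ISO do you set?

ISO 25600

ISO: 12800 → 25600 — 1 stop raised (brighter).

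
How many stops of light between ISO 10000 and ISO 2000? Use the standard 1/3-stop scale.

10000 → 8000 → 6400 → 5000 → 4000 → 3200 → 2500 → 2000 — count the steps: 7 third-stops = 2 1/3 stops.

2 1/3 stops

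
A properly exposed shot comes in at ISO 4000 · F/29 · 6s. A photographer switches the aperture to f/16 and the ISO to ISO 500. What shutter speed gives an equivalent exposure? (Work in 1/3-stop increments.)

Aperture: f/29 → f/25 → f/22 → f/20 → f/18 → f/16 — 1 2/3 stops larger aperture (brighter).
ISO: 4000 → 3200 → 2500 → 2000 → 1600 → 1250 → 1000 → 800 → 640 → 500 — 3 stops lower (darker).
Net change so far: 1 1/3 stops darker. Offset with the shutter speed: 6 → 8 → 10 → 13 → 15.

15 s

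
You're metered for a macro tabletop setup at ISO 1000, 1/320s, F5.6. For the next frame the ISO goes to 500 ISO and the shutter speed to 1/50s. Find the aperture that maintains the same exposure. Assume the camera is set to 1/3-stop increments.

f/10

ISO: 1000 → 800 → 640 → 500 — 1 stop lower (darker).
Shutter speed: 1/320 → 1/250 → 1/200 → 1/160 → 1/125 → 1/100 → 1/80 → 1/60 → 1/50 — 2 2/3 stops slower (brighter).
Net change so far: 1 2/3 stops brighter. Offset with the aperture: f/5.6 → f/6.3 → f/7.1 → f/8 → f/9 → f/10.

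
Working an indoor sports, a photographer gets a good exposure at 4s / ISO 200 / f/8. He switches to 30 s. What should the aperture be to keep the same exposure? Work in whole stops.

Shutter speed: 4 → 8 → 15 → 30 — 3 stops slower (brighter).
Need 3 stops darker from the aperture: f/8 → f/11 → f/16 → f/22.

f/22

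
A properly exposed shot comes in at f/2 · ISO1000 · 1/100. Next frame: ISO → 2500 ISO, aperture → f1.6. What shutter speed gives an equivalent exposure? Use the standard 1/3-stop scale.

ISO: 1000 → 1250 → 1600 → 2000 → 2500 — 1 1/3 stops raised (brighter).
Aperture: f/2 → f/1.8 → f/1.6 — 2/3 stop wider (brighter).
Net change so far: 2 stops brighter. Offset with the shutter speed: 1/100 → 1/125 → 1/160 → 1/200 → 1/250 → 1/320 → 1/400.

1/400s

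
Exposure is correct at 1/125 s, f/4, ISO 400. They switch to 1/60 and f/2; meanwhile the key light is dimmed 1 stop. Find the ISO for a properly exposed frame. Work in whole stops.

ISO 100

Scene light: 1 stop darker.
Shutter speed: 1/125 → 1/60 — 1 stop longer (brighter).
Aperture: f/4 → f/2.8 → f/2 — 2 stops larger aperture (brighter).
Net so far: 2 stops brighter. ISO: 400 → 200 → 100.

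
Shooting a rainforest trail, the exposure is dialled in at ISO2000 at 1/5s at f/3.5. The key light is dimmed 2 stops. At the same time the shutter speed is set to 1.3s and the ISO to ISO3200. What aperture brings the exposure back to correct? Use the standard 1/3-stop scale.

f/5.6

Scene light: 2 stops darker.
Shutter speed: 1/5 → 1/4 → 0.3 → 0.4 → 0.5 → 0.6 → 0.8 → 1 → 1.3 — 2 2/3 stops longer (brighter).
ISO: 2000 → 2500 → 3200 — 2/3 stop higher (brighter).
Net so far: 1 1/3 stops brighter. Aperture: f/3.5 → f/4 → f/4.5 → f/5 → f/5.6.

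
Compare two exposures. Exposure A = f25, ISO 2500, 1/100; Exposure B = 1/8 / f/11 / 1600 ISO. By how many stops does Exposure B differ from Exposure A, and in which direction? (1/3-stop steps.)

Aperture: f/25 → f/22 → f/20 → f/18 → f/16 → f/14 → f/13 → f/11 — 2 1/3 stops larger aperture (brighter).
Shutter speed: 1/100 → 1/80 → 1/60 → 1/50 → 1/40 → 1/30 → 1/25 → 1/20 → 1/15 → 1/13 → 1/10 → 1/8 — 3 2/3 stops slower (brighter).
ISO: 2500 → 2000 → 1600 — 2/3 stop lower (darker).
Net: +2 1/3 +3 2/3 −2/3 = +5 1/3 stops.

5 1/3 stops brighter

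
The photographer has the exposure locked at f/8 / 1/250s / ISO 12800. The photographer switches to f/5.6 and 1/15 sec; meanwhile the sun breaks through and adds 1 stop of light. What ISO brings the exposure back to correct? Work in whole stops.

Scene light: 1 stop brighter.
Aperture: f/8 → f/5.6 — 1 stop wider (brighter).
Shutter speed: 1/250 → 1/125 → 1/60 → 1/30 → 1/15 — 4 stops longer (brighter).
Net so far: 6 stops brighter. ISO: 12800 → 6400 → 3200 → 1600 → 800 → 400 → 200.

ISO 200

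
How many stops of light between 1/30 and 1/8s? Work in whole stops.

1/30 → 1/15 → 1/8 — count the steps: 2 stops.

2 stops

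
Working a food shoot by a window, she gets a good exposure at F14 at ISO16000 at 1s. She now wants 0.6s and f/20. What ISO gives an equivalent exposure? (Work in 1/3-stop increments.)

ISO 51200

Shutter speed: 1 → 0.8 → 0.6 — 2/3 stop shorter (darker).
Aperture: f/14 → f/16 → f/18 → f/20 — 1 stop stopped down (darker).
Net change so far: 1 2/3 stops darker. Offset with the ISO: 16000 → 20000 → 25600 → 32000 → 40000 → 51200.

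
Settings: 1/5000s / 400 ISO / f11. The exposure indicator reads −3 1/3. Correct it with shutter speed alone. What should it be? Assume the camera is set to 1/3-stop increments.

1/500s

Underexposed by 3 1/3 stops → need 3 1/3 stops brighter.
Shutter speed: 1/5000 → 1/4000 → 1/3200 → 1/2500 → 1/2000 → 1/1600 → 1/1250 → 1/1000 → 1/800 → 1/640 → 1/500.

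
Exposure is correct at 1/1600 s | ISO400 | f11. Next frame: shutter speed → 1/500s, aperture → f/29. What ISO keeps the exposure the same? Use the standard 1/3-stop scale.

ISO 800

Shutter speed: 1/1600 → 1/1250 → 1/1000 → 1/800 → 1/640 → 1/500 — 1 2/3 stops longer (brighter).
Aperture: f/11 → f/13 → f/14 → f/16 → f/18 → f/20 → f/22 → f/25 → f/29 — 2 2/3 stops narrower (darker).
Net change so far: 1 stop darker. Offset with the ISO: 400 → 500 → 640 → 800.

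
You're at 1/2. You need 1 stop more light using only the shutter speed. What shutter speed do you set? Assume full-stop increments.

1 s

Shutter speed: 1/2 → 1 — 1 stop longer (brighter).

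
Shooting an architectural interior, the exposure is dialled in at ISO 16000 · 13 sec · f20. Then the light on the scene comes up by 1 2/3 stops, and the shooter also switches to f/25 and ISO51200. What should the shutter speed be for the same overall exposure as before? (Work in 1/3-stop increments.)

Scene light: 1 2/3 stops brighter.
Aperture: f/20 → f/22 → f/25 — 2/3 stop smaller aperture (darker).
ISO: 16000 → 20000 → 25600 → 32000 → 40000 → 51200 — 1 2/3 stops raised (brighter).
Net so far: 2 2/3 stops brighter. Shutter speed: 13 → 10 → 8 → 6 → 5 → 4 → 3.2 → 2.5 → 2.

2 s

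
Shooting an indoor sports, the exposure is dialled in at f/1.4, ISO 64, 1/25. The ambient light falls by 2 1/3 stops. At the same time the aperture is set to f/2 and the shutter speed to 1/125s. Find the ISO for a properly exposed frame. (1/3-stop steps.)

ISO 3200

Scene light: 2 1/3 stops darker.
Aperture: f/1.4 → f/1.6 → f/1.8 → f/2 — 1 stop stopped down (darker).
Shutter speed: 1/25 → 1/30 → 1/40 → 1/50 → 1/60 → 1/80 → 1/100 → 1/125 — 2 1/3 stops shorter (darker).
Net so far: 5 2/3 stops darker. ISO: 64 → 80 → 100 → 125 → 160 → 200 → 250 → 320 → 400 → 500 → 640 → 800 → 1000 → 1250 → 1600 → 2000 → 2500 → 3200.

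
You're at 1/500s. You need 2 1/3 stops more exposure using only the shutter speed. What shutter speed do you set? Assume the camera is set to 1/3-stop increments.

1/100s

Shutter speed: 1/500 → 1/400 → 1/320 → 1/250 → 1/200 → 1/160 → 1/125 → 1/100 — 2 1/3 stops longer (brighter).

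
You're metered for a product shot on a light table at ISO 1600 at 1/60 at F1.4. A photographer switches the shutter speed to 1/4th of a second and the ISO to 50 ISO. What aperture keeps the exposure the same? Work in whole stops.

Shutter speed: 1/60 → 1/30 → 1/15 → 1/8 → 1/4 — 4 stops longer (brighter).
ISO: 1600 → 800 → 400 → 200 → 100 → 50 — 5 stops lower (darker).
Net change so far: 1 stop darker. Offset with the aperture: f/1.4 → f/1.0.

f/1.0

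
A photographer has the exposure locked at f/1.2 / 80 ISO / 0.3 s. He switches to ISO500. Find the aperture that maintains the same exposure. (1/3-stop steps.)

f/3.2

ISO: 80 → 100 → 125 → 160 → 200 → 250 → 320 → 400 → 500 — 2 2/3 stops raised (brighter).
Need 2 2/3 stops darker from the aperture: f/1.2 → f/1.4 → f/1.6 → f/1.8 → f/2 → f/2.2 → f/2.5 → f/2.8 → f/3.2.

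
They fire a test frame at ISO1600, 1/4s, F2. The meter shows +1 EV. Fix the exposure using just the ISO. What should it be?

ISO 800

Overexposed by 1 stop → need 1 stop darker.
ISO: 1600 → 800.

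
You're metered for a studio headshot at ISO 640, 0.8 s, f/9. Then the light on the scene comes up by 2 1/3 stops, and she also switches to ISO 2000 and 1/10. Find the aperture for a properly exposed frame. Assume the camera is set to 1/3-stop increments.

Scene light: 2 1/3 stops brighter.
ISO: 640 → 800 → 1000 → 1250 → 1600 → 2000 — 1 2/3 stops raised (brighter).
Shutter speed: 0.8 → 0.6 → 0.5 → 0.4 → 0.3 → 1/4 → 1/5 → 1/6 → 1/8 → 1/10 — 3 stops faster (darker).
Net so far: 1 stop brighter. Aperture: f/9 → f/10 → f/11 → f/13.

f/13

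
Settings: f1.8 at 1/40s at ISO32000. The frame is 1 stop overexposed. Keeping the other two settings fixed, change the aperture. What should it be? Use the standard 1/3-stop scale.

f/2.5

Overexposed by 1 stop → need 1 stop darker.
Aperture: f/1.8 → f/2 → f/2.2 → f/2.5.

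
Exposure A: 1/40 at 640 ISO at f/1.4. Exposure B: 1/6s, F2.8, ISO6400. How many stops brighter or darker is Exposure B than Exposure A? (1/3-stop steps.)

Aperture: f/1.4 → f/1.6 → f/1.8 → f/2 → f/2.2 → f/2.5 → f/2.8 — 2 stops smaller aperture (darker).
Shutter speed: 1/40 → 1/30 → 1/25 → 1/20 → 1/15 → 1/13 → 1/10 → 1/8 → 1/6 — 2 2/3 stops longer (brighter).
ISO: 640 → 800 → 1000 → 1250 → 1600 → 2000 → 2500 → 3200 → 4000 → 5000 → 6400 — 3 1/3 stops raised (brighter).
Net: −2 +2 2/3 +3 1/3 = +4 stops.

4 stops brighter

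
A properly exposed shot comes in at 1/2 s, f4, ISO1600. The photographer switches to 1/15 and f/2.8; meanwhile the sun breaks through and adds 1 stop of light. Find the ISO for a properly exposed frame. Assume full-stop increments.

Scene light: 1 stop brighter.
Shutter speed: 1/2 → 1/4 → 1/8 → 1/15 — 3 stops faster (darker).
Aperture: f/4 → f/2.8 — 1 stop opened up (brighter).
Net so far: 1 stop darker. ISO: 1600 → 3200.

ISO 3200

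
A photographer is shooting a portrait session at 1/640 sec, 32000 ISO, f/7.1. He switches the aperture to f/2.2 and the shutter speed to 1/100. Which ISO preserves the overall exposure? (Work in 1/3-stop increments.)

ISO 500

Aperture: f/7.1 → f/6.3 → f/5.6 → f/5 → f/4.5 → f/4 → f/3.5 → f/3.2 → f/2.8 → f/2.5 → f/2.2 — 3 1/3 stops larger aperture (brighter).
Shutter speed: 1/640 → 1/500 → 1/400 → 1/320 → 1/250 → 1/200 → 1/160 → 1/125 → 1/100 — 2 2/3 stops longer (brighter).
Net change so far: 6 stops brighter. Offset with the ISO: 32000 → 25600 → 20000 → 16000 → 12800 → 10000 → 8000 → 6400 → 5000 → 4000 → 3200 → 2500 → 2000 → 1600 → 1250 → 1000 → 800 → 640 → 500.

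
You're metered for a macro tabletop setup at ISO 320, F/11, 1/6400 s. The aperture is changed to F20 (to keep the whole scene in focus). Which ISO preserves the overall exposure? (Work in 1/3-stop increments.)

Aperture: f/11 → f/13 → f/14 → f/16 → f/18 → f/20 — 1 2/3 stops narrower (darker).
Need 1 2/3 stops brighter from the ISO: 320 → 400 → 500 → 640 → 800 → 1000.

ISO 1000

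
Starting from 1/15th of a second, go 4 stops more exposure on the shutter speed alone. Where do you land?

1 s

Shutter speed: 1/15 → 1/8 → 1/4 → 1/2 → 1 — 4 stops longer (brighter).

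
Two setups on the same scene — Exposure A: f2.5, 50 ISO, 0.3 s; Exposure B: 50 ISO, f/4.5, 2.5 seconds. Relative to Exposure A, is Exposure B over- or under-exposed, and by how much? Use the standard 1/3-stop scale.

1 1/3 stops brighter

Aperture: f/2.5 → f/2.8 → f/3.2 → f/3.5 → f/4 → f/4.5 — 1 2/3 stops smaller aperture (darker).
Shutter speed: 0.3 → 0.4 → 0.5 → 0.6 → 0.8 → 1 → 1.3 → 1.6 → 2 → 2.5 — 3 stops slower (brighter).
ISO: unchanged.
Net: −1 2/3 +3 = +1 1/3 stops.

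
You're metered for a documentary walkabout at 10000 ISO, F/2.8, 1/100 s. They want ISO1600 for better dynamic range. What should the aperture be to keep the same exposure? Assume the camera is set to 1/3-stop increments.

f/1.1

ISO: 10000 → 8000 → 6400 → 5000 → 4000 → 3200 → 2500 → 2000 → 1600 — 2 2/3 stops dropped (darker).
Need 2 2/3 stops brighter from the aperture: f/2.8 → f/2.5 → f/2.2 → f/2 → f/1.8 → f/1.6 → f/1.4 → f/1.2 → f/1.1.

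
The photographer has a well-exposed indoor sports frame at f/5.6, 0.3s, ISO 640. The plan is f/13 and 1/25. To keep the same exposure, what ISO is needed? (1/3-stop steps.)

ISO 25600

Aperture: f/5.6 → f/6.3 → f/7.1 → f/8 → f/9 → f/10 → f/11 → f/13 — 2 1/3 stops stopped down (darker).
Shutter speed: 0.3 → 1/4 → 1/5 → 1/6 → 1/8 → 1/10 → 1/13 → 1/15 → 1/20 → 1/25 — 3 stops shorter (darker).
Net change so far: 5 1/3 stops darker. Offset with the ISO: 640 → 800 → 1000 → 1250 → 1600 → 2000 → 2500 → 3200 → 4000 → 5000 → 6400 → 8000 → 10000 → 12800 → 16000 → 20000 → 25600.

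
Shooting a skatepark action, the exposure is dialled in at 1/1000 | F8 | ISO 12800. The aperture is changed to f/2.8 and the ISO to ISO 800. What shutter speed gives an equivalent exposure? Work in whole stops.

Aperture: f/8 → f/5.6 → f/4 → f/2.8 — 3 stops opened up (brighter).
ISO: 12800 → 6400 → 3200 → 1600 → 800 — 4 stops dropped (darker).
Net change so far: 1 stop darker. Offset with the shutter speed: 1/1000 → 1/500.

1/500s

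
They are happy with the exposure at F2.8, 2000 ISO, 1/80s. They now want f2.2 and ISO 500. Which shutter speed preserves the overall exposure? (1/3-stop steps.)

1/30s

Aperture: f/2.8 → f/2.5 → f/2.2 — 2/3 stop larger aperture (brighter).
ISO: 2000 → 1600 → 1250 → 1000 → 800 → 640 → 500 — 2 stops lower (darker).
Net change so far: 1 1/3 stops darker. Offset with the shutter speed: 1/80 → 1/60 → 1/50 → 1/40 → 1/30.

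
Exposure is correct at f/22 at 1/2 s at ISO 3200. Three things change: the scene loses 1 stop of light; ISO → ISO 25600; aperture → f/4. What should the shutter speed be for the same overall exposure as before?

1/250s

Scene light: 1 stop darker.
ISO: 3200 → 6400 → 12800 → 25600 — 3 stops higher (brighter).
Aperture: f/22 → f/16 → f/11 → f/8 → f/5.6 → f/4 — 5 stops opened up (brighter).
Net so far: 7 stops brighter. Shutter speed: 1/2 → 1/4 → 1/8 → 1/15 → 1/30 → 1/60 → 1/125 → 1/250.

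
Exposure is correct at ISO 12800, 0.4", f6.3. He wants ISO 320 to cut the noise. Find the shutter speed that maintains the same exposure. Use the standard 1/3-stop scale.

ISO: 12800 → 10000 → 8000 → 6400 → 5000 → 4000 → 3200 → 2500 → 2000 → 1600 → 1250 → 1000 → 800 → 640 → 500 → 400 → 320 — 5 1/3 stops dropped (darker).
Need 5 1/3 stops brighter from the shutter speed: 0.4 → 0.5 → 0.6 → 0.8 → 1 → 1.3 → 1.6 → 2 → 2.5 → 3.2 → 4 → 5 → 6 → 8 → 10 → 13 → 15.

15 s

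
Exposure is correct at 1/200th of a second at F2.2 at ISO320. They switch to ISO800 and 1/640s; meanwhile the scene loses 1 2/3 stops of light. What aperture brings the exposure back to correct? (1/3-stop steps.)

Scene light: 1 2/3 stops darker.
ISO: 320 → 400 → 500 → 640 → 800 — 1 1/3 stops higher (brighter).
Shutter speed: 1/200 → 1/250 → 1/320 → 1/400 → 1/500 → 1/640 — 1 2/3 stops faster (darker).
Net so far: 2 stops darker. Aperture: f/2.2 → f/2 → f/1.8 → f/1.6 → f/1.4 → f/1.2 → f/1.1.

f/1.1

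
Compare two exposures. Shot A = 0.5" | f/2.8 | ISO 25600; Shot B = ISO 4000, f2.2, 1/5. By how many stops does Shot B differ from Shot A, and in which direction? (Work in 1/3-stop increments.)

Aperture: f/2.8 → f/2.5 → f/2.2 — 2/3 stop wider (brighter).
Shutter speed: 0.5 → 0.4 → 0.3 → 1/4 → 1/5 — 1 1/3 stops faster (darker).
ISO: 25600 → 20000 → 16000 → 12800 → 10000 → 8000 → 6400 → 5000 → 4000 — 2 2/3 stops lower (darker).
Net: +2/3 −1 1/3 −2 2/3 = −3 1/3 stops.

3 1/3 stops darker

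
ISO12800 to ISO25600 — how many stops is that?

12800 → 25600 — count the steps: 1 stop.

1 stop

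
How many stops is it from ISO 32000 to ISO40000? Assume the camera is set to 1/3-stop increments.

32000 → 40000 — count the steps: 1 third-stops = 1/3 stop.

1/3 stop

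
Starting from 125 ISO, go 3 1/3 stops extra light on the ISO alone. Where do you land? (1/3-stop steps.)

ISO: 125 → 160 → 200 → 250 → 320 → 400 → 500 → 640 → 800 → 1000 → 1250 — 3 1/3 stops higher (brighter).

ISO 1250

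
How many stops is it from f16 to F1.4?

f/16 → f/11 → f/8 → f/5.6 → f/4 → f/2.8 → f/2 → f/1.4 — count the steps: 7 stops.

7 stops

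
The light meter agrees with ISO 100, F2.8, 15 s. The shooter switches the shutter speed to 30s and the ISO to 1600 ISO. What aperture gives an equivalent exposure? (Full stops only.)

f/16

Shutter speed: 15 → 30 — 1 stop slower (brighter).
ISO: 100 → 200 → 400 → 800 → 1600 — 4 stops raised (brighter).
Net change so far: 5 stops brighter. Offset with the aperture: f/2.8 → f/4 → f/5.6 → f/8 → f/11 → f/16.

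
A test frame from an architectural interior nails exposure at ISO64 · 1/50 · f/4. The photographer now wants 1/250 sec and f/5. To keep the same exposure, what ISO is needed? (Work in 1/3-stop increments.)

Shutter speed: 1/50 → 1/60 → 1/80 → 1/100 → 1/125 → 1/160 → 1/200 → 1/250 — 2 1/3 stops shorter (darker).
Aperture: f/4 → f/4.5 → f/5 — 2/3 stop smaller aperture (darker).
Net change so far: 3 stops darker. Offset with the ISO: 64 → 80 → 100 → 125 → 160 → 200 → 250 → 320 → 400 → 500.

ISO 500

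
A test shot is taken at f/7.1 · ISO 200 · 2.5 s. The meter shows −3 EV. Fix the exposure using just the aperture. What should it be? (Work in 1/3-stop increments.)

Underexposed by 3 stops → need 3 stops brighter.
Aperture: f/7.1 → f/6.3 → f/5.6 → f/5 → f/4.5 → f/4 → f/3.5 → f/3.2 → f/2.8 → f/2.5.

f/2.5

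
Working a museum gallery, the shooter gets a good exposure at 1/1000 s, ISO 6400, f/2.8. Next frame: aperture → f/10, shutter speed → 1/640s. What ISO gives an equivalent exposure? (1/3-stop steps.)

Aperture: f/2.8 → f/3.2 → f/3.5 → f/4 → f/4.5 → f/5 → f/5.6 → f/6.3 → f/7.1 → f/8 → f/9 → f/10 — 3 2/3 stops stopped down (darker).
Shutter speed: 1/1000 → 1/800 → 1/640 — 2/3 stop longer (brighter).
Net change so far: 3 stops darker. Offset with the ISO: 6400 → 8000 → 10000 → 12800 → 16000 → 20000 → 25600 → 32000 → 40000 → 51200.

ISO 51200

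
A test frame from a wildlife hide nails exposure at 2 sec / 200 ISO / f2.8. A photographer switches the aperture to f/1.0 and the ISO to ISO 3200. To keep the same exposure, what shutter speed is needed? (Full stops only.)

1/60s

Aperture: f/2.8 → f/2 → f/1.4 → f/1.0 — 3 stops wider (brighter).
ISO: 200 → 400 → 800 → 1600 → 3200 — 4 stops higher (brighter).
Net change so far: 7 stops brighter. Offset with the shutter speed: 2 → 1 → 1/2 → 1/4 → 1/8 → 1/15 → 1/30 → 1/60.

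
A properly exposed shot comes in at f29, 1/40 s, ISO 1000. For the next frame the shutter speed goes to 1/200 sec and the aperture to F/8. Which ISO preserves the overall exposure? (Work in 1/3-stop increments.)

ISO 400

Shutter speed: 1/40 → 1/50 → 1/60 → 1/80 → 1/100 → 1/125 → 1/160 → 1/200 — 2 1/3 stops faster (darker).
Aperture: f/29 → f/25 → f/22 → f/20 → f/18 → f/16 → f/14 → f/13 → f/11 → f/10 → f/9 → f/8 — 3 2/3 stops opened up (brighter).
Net change so far: 1 1/3 stops brighter. Offset with the ISO: 1000 → 800 → 640 → 500 → 400.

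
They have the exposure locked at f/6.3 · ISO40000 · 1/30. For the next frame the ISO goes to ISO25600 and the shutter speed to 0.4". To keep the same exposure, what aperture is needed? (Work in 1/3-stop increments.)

f/18

ISO: 40000 → 32000 → 25600 — 2/3 stop dropped (darker).
Shutter speed: 1/30 → 1/25 → 1/20 → 1/15 → 1/13 → 1/10 → 1/8 → 1/6 → 1/5 → 1/4 → 0.3 → 0.4 — 3 2/3 stops slower (brighter).
Net change so far: 3 stops brighter. Offset with the aperture: f/6.3 → f/7.1 → f/8 → f/9 → f/10 → f/11 → f/13 → f/14 → f/16 → f/18.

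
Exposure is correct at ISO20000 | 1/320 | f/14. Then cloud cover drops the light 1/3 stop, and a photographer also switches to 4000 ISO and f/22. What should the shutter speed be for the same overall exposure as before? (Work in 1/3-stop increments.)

1/20s

Scene light: 1/3 stop darker.
ISO: 20000 → 16000 → 12800 → 10000 → 8000 → 6400 → 5000 → 4000 — 2 1/3 stops dropped (darker).
Aperture: f/14 → f/16 → f/18 → f/20 → f/22 — 1 1/3 stops narrower (darker).
Net so far: 4 stops darker. Shutter speed: 1/320 → 1/250 → 1/200 → 1/160 → 1/125 → 1/100 → 1/80 → 1/60 → 1/50 → 1/40 → 1/30 → 1/25 → 1/20.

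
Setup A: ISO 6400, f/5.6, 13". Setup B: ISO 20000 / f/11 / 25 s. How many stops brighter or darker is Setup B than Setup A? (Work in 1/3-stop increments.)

2/3 stop brighter

Aperture: f/5.6 → f/6.3 → f/7.1 → f/8 → f/9 → f/10 → f/11 — 2 stops stopped down (darker).
Shutter speed: 13 → 15 → 20 → 25 — 1 stop slower (brighter).
ISO: 6400 → 8000 → 10000 → 12800 → 16000 → 20000 — 1 2/3 stops higher (brighter).
Net: −2 +1 +1 2/3 = +2/3 stops.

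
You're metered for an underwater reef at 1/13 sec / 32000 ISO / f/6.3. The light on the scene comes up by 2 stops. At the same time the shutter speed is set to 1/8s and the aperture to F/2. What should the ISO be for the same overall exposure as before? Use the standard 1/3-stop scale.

ISO 500

Scene light: 2 stops brighter.
Shutter speed: 1/13 → 1/10 → 1/8 — 2/3 stop longer (brighter).
Aperture: f/6.3 → f/5.6 → f/5 → f/4.5 → f/4 → f/3.5 → f/3.2 → f/2.8 → f/2.5 → f/2.2 → f/2 — 3 1/3 stops opened up (brighter).
Net so far: 6 stops brighter. ISO: 32000 → 25600 → 20000 → 16000 → 12800 → 10000 → 8000 → 6400 → 5000 → 4000 → 3200 → 2500 → 2000 → 1600 → 1250 → 1000 → 800 → 640 → 500.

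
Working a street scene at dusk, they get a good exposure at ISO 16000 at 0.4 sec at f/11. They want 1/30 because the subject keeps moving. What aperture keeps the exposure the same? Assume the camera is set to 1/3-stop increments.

Shutter speed: 0.4 → 0.3 → 1/4 → 1/5 → 1/6 → 1/8 → 1/10 → 1/13 → 1/15 → 1/20 → 1/25 → 1/30 — 3 2/3 stops shorter (darker).
Need 3 2/3 stops brighter from the aperture: f/11 → f/10 → f/9 → f/8 → f/7.1 → f/6.3 → f/5.6 → f/5 → f/4.5 → f/4 → f/3.5 → f/3.2.

f/3.2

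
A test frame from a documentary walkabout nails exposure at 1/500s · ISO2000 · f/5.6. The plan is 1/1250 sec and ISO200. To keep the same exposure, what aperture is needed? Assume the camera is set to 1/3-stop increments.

Shutter speed: 1/500 → 1/640 → 1/800 → 1/1000 → 1/1250 — 1 1/3 stops faster (darker).
ISO: 2000 → 1600 → 1250 → 1000 → 800 → 640 → 500 → 400 → 320 → 250 → 200 — 3 1/3 stops lower (darker).
Net change so far: 4 2/3 stops darker. Offset with the aperture: f/5.6 → f/5 → f/4.5 → f/4 → f/3.5 → f/3.2 → f/2.8 → f/2.5 → f/2.2 → f/2 → f/1.8 → f/1.6 → f/1.4 → f/1.2 → f/1.1.

f/1.1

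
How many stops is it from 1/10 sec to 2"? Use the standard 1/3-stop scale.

1/10 → 1/8 → 1/6 → 1/5 → 1/4 → 0.3 → 0.4 → 0.5 → 0.6 → 0.8 → 1 → 1.3 → 1.6 → 2 — count the steps: 13 third-stops = 4 1/3 stops.

4 1/3 stops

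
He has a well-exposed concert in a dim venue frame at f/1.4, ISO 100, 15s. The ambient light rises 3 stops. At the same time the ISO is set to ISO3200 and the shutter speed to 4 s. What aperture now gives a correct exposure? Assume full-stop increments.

Scene light: 3 stops brighter.
ISO: 100 → 200 → 400 → 800 → 1600 → 3200 — 5 stops higher (brighter).
Shutter speed: 15 → 8 → 4 — 2 stops shorter (darker).
Net so far: 6 stops brighter. Aperture: f/1.4 → f/2 → f/2.8 → f/4 → f/5.6 → f/8 → f/11.

f/11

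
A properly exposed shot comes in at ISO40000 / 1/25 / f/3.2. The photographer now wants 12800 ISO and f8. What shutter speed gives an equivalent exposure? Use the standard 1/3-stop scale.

0.8 s

ISO: 40000 → 32000 → 25600 → 20000 → 16000 → 12800 — 1 2/3 stops lower (darker).
Aperture: f/3.2 → f/3.5 → f/4 → f/4.5 → f/5 → f/5.6 → f/6.3 → f/7.1 → f/8 — 2 2/3 stops smaller aperture (darker).
Net change so far: 4 1/3 stops darker. Offset with the shutter speed: 1/25 → 1/20 → 1/15 → 1/13 → 1/10 → 1/8 → 1/6 → 1/5 → 1/4 → 0.3 → 0.4 → 0.5 → 0.6 → 0.8.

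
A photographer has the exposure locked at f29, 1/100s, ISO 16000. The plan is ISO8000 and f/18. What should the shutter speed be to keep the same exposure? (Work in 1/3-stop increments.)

ISO: 16000 → 12800 → 10000 → 8000 — 1 stop lower (darker).
Aperture: f/29 → f/25 → f/22 → f/20 → f/18 — 1 1/3 stops opened up (brighter).
Net change so far: 1/3 stop brighter. Offset with the shutter speed: 1/100 → 1/125.

1/125s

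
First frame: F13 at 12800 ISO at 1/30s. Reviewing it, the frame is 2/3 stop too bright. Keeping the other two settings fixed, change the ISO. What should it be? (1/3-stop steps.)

Overexposed by 2/3 stop → need 2/3 stop darker.
ISO: 12800 → 10000 → 8000.

ISO 8000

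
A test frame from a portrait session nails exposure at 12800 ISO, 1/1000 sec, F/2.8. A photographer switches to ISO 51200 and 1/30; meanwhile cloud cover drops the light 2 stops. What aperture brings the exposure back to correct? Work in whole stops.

f/16

Scene light: 2 stops darker.
ISO: 12800 → 25600 → 51200 — 2 stops raised (brighter).
Shutter speed: 1/1000 → 1/500 → 1/250 → 1/125 → 1/60 → 1/30 — 5 stops longer (brighter).
Net so far: 5 stops brighter. Aperture: f/2.8 → f/4 → f/5.6 → f/8 → f/11 → f/16.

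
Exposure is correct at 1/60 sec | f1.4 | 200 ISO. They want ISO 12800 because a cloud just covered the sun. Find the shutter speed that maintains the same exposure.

ISO: 200 → 400 → 800 → 1600 → 3200 → 6400 → 12800 — 6 stops higher (brighter).
Need 6 stops darker from the shutter speed: 1/60 → 1/125 → 1/250 → 1/500 → 1/1000 → 1/2000 → 1/4000.

1/4000s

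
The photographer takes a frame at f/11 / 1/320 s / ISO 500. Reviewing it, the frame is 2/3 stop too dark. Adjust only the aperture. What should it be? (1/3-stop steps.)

Underexposed by 2/3 stop → need 2/3 stop brighter.
Aperture: f/11 → f/10 → f/9.

f/9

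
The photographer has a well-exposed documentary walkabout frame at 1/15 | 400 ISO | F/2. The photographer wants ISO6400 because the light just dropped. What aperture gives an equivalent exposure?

f/8

ISO: 400 → 800 → 1600 → 3200 → 6400 — 4 stops higher (brighter).
Need 4 stops darker from the aperture: f/2 → f/2.8 → f/4 → f/5.6 → f/8.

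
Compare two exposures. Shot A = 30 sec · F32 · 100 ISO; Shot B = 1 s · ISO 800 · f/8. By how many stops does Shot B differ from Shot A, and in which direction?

2 stops brighter

Aperture: f/32 → f/22 → f/16 → f/11 → f/8 — 4 stops opened up (brighter).
Shutter speed: 30 → 15 → 8 → 4 → 2 → 1 — 5 stops shorter (darker).
ISO: 100 → 200 → 400 → 800 — 3 stops raised (brighter).
Net: +4 −5 +3 = +2 stops.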